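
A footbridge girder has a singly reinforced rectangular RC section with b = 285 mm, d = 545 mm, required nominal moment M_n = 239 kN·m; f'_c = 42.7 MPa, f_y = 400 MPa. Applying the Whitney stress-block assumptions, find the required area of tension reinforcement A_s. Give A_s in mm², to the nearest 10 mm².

A_s ≈ 1140 mm²

With M_n = 0.85 f'_c a b (d − a/2), solve the quadratic for a:
a = d − √(d² − 2M_n/(0.85 f'_c b)) = 545 − √(545² − 2 × 239×10⁶/(0.85 × 42.7 × 285)) = 44.19 mm.
A_s = 0.85 f'_c a b / f_y = 0.85 × 42.7 × 44.19 × 285 / 400 = 1142.8 mm².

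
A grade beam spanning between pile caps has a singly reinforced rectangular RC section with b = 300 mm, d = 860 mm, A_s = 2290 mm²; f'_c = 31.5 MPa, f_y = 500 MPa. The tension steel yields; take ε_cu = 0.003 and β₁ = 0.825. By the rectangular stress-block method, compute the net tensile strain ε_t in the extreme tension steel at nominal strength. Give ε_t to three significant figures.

a = A_s f_y/(0.85 f'_c b) = 142.55 mm.
β₁ = 0.825, so c = a/β₁ = 142.55/0.825 = 172.79 mm.
From the linear strain diagram with ε_cu = 0.003: ε_t = 0.003 (d − c)/c = 0.003 × (860 − 172.79)/172.79 = 0.0119.
Since ε_t ≥ 0.005, the section is tension-controlled.

ε_t ≈ 0.0119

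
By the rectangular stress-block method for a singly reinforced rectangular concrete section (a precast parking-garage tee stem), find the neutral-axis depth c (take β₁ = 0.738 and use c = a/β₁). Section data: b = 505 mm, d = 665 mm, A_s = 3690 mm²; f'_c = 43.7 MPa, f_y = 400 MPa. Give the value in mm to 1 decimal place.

T = A_s f_y = 3690 × 400 = 1476000 N = 1476 kN.
Setting C = 0.85 f'_c a b equal to T: a = 1476000/(0.85 × 43.7 × 505) = 78.685 mm.
With β₁ = 0.738, c = a/β₁ = 78.685/0.738 = 106.6 mm.

c ≈ 106.6 mm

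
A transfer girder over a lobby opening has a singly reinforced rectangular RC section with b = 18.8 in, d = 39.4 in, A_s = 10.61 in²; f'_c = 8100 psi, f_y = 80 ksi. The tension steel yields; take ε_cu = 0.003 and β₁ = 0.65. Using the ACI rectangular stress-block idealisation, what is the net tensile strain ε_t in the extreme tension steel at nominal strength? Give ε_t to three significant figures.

a = A_s f_y/(0.85 f'_c b) = 6.558 in.
β₁ = 0.65, so c = a/β₁ = 6.558/0.65 = 10.089 in.
From the linear strain diagram with ε_cu = 0.003: ε_t = 0.003 (d − c)/c = 0.003 × (39.4 − 10.089)/10.089 = 0.00872.
Since ε_t ≥ 0.005, the section is tension-controlled.

ε_t ≈ 0.00872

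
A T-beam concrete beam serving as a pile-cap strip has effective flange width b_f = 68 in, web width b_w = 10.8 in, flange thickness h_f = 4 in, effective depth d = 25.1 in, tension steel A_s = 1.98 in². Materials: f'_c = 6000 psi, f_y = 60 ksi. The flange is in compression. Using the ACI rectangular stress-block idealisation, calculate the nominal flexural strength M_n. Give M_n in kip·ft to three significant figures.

Tension: T = A_s f_y = 1.98 × 60 = 118.8 kips.
Try a within the flange: a = T/(0.85 f'_c b_f) = 118.8/(0.85 × 6 × 68) = 0.343 in.
Since a = 0.343 ≤ h_f = 4 in, the stress block lies entirely in the flange; analyse as a rectangular beam of width b_f.
M_n = T(d − a/2) = 118.8 × (25.1 − 0.1715) = 2961.5 kip·in.
M_n = 2961.5/12 = 246.79 kip·ft.

M_n ≈ 247 kip·ft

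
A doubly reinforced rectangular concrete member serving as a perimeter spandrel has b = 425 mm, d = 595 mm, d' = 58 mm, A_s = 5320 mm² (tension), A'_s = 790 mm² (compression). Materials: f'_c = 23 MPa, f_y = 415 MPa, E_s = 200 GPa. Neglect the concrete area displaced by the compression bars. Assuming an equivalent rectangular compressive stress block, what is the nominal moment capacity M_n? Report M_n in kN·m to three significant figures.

M_n ≈ 1080 kN·m

Assume both tension and compression steel yield.
Net tension couple steel: A_s − A'_s = 4530 mm².
a = (A_s − A'_s) f_y / (0.85 f'_c b) = 1879950/(0.85 × 23 × 425) = 226.26 mm.
c = a/β₁ = 226.26/0.85 = 266.19 mm; ε'_s = 0.003(c − d')/c = 0.0023 ≥ f_y/E_s = 0.0021, so compression steel does yield.
M_n = (A_s − A'_s) f_y (d − a/2) + A'_s f_y (d − d') = [1879950 × (595 − 113.13) + 327850 × (595 − 58)] × 10⁻⁶ = 905.89 + 176.06 = 1081.95 kN·m.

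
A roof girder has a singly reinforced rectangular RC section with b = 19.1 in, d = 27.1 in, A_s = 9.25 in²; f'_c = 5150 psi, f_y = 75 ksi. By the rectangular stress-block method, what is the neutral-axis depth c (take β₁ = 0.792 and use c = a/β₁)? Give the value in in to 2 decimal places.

T = A_s f_y = 9.25 × 75 = 693.75 kips.
a = T/(0.85 f'_c b) = 693.75/(0.85 × 5.15 × 19.1) = 8.2974 in.
With β₁ = 0.792, c = a/β₁ = 8.2974/0.792 = 10.48 in.

c ≈ 10.48 in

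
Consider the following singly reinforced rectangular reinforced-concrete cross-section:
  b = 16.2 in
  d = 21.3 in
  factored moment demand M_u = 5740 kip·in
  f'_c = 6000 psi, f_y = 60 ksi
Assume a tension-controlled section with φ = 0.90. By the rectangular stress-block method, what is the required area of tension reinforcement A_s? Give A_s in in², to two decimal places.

A_s ≈ 5.51 in²

M_n = M_u/φ = 5740/0.90 = 6377.78 kip·in.
From M_n = 0.85 f'_c a b (d − a/2):
a = d − √(d² − 2M_n/(0.85 f'_c b)) = 21.3 − √(21.3² − 2 × 6377.78/(0.85 × 6 × 16.2)) = 4.000 in.
A_s = 0.85 f'_c a b / f_y = 0.85 × 6 × 4.000 × 16.2 / 60 = 5.508 in².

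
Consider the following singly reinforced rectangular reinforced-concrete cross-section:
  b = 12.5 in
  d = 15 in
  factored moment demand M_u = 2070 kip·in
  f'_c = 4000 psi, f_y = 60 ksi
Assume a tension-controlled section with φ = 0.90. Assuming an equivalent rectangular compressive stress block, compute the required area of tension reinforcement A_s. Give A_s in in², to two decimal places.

M_n = M_u/φ = 2070/0.90 = 2300 kip·in.
From M_n = 0.85 f'_c a b (d − a/2):
a = d − √(d² − 2M_n/(0.85 f'_c b)) = 15 − √(15² − 2 × 2300/(0.85 × 4 × 12.5)) = 4.194 in.
A_s = 0.85 f'_c a b / f_y = 0.85 × 4 × 4.194 × 12.5 / 60 = 2.971 in².

A_s ≈ 2.97 in²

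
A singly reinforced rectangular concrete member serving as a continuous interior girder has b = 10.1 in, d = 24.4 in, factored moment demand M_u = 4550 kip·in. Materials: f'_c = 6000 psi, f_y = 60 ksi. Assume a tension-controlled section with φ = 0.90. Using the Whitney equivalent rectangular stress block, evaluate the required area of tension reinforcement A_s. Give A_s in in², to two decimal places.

A_s ≈ 3.80 in²

M_n = M_u/φ = 4550/0.90 = 5055.56 kip·in.
From M_n = 0.85 f'_c a b (d − a/2):
a = d − √(d² − 2M_n/(0.85 f'_c b)) = 24.4 − √(24.4² − 2 × 5055.56/(0.85 × 6 × 10.1)) = 4.423 in.
A_s = 0.85 f'_c a b / f_y = 0.85 × 6 × 4.423 × 10.1 / 60 = 3.797 in².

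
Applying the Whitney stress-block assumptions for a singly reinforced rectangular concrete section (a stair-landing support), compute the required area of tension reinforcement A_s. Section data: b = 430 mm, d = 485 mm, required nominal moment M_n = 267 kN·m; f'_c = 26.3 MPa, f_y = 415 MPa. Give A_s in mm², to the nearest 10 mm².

A_s ≈ 1420 mm²

With M_n = 0.85 f'_c a b (d − a/2), solve the quadratic for a:
a = d − √(d² − 2M_n/(0.85 f'_c b)) = 485 − √(485² − 2 × 267×10⁶/(0.85 × 26.3 × 430)) = 61.12 mm.
A_s = 0.85 f'_c a b / f_y = 0.85 × 26.3 × 61.12 × 430 / 415 = 1415.7 mm².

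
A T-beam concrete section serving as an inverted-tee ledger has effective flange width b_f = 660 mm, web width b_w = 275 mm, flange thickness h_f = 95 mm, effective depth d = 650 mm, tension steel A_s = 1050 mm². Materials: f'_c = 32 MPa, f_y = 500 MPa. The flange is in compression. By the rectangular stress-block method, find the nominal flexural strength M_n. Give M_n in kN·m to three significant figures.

Tension: T = A_s f_y = 1050 × 500 = 525000 N.
Try a within the flange: a = T/(0.85 f'_c b_f) = 525000/(0.85 × 32 × 660) = 29.24 mm.
Since a = 29.24 ≤ h_f = 95 mm, the stress block lies entirely in the flange; analyse as a rectangular beam of width b_f.
M_n = T(d − a/2) = 525000 × (650 − 14.62) = 333.57 × 10⁶ N·mm.
M_n = 333.57 kN·m.

M_n ≈ 334 kN·m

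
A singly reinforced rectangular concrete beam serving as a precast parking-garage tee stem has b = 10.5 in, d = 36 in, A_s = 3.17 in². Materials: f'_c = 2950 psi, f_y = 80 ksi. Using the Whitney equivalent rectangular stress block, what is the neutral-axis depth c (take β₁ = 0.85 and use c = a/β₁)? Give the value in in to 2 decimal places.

T = A_s f_y = 3.17 × 80 = 253.6 kips.
a = T/(0.85 f'_c b) = 253.6/(0.85 × 2.95 × 10.5) = 9.6321 in.
With β₁ = 0.85, c = a/β₁ = 9.6321/0.85 = 11.33 in.

c ≈ 11.33 in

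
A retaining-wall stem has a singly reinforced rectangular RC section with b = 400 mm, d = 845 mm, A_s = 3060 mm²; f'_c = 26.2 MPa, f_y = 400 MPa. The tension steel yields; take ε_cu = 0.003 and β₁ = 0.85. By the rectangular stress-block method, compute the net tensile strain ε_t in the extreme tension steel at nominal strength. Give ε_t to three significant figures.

a = A_s f_y/(0.85 f'_c b) = 137.40 mm.
β₁ = 0.85, so c = a/β₁ = 137.40/0.85 = 161.65 mm.
From the linear strain diagram with ε_cu = 0.003: ε_t = 0.003 (d − c)/c = 0.003 × (845 − 161.65)/161.65 = 0.0127.
Since ε_t ≥ 0.005, the section is tension-controlled.

ε_t ≈ 0.0127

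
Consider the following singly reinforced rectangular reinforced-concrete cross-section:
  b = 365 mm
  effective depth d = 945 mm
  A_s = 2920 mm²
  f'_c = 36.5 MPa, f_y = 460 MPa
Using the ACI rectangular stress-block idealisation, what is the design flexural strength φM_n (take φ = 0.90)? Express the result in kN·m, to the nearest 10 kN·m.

φM_n ≈ 1070 kN·m

T = A_s f_y = 2920 × 460 = 1343200 N = 1343.2 kN.
From C = T: a = T/(0.85 f'_c b) = 1343200/(0.85 × 36.5 × 365) = 118.61 mm.
M_n = T(d − a/2) = 1343.2 kN × (945 − 59.305) mm = 1189.67 kN·m.
φM_n = 0.90 × 1189.67 = 1070.70 kN·m.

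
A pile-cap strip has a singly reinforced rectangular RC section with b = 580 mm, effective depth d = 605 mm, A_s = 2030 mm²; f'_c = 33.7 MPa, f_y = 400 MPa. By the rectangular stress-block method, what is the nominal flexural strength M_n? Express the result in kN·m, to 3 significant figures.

M_n ≈ 471 kN·m

T = A_s f_y = 2030 × 400 = 812000 N = 812 kN.
From C = T: a = T/(0.85 f'_c b) = 812000/(0.85 × 33.7 × 580) = 48.87 mm.
M_n = T(d − a/2) = 812 kN × (605 − 24.435) mm = 471.42 kN·m.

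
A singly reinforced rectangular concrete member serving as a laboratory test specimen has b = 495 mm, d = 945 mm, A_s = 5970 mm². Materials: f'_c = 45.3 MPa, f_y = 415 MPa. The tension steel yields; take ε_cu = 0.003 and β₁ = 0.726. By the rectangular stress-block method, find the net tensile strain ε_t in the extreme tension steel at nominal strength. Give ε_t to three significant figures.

ε_t ≈ 0.0128

a = A_s f_y/(0.85 f'_c b) = 129.99 mm.
β₁ = 0.726, so c = a/β₁ = 129.99/0.726 = 179.05 mm.
From the linear strain diagram with ε_cu = 0.003: ε_t = 0.003 (d − c)/c = 0.003 × (945 − 179.05)/179.05 = 0.0128.
Since ε_t ≥ 0.005, the section is tension-controlled.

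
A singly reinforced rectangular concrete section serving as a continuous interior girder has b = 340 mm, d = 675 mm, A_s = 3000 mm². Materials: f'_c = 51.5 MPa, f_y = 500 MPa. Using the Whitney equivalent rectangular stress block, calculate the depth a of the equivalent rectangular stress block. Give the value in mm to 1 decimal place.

a ≈ 100.8 mm

T = A_s f_y = 3000 × 500 = 1500000 N = 1500 kN.
Setting C = 0.85 f'_c a b equal to T: a = 1500000/(0.85 × 51.5 × 340) = 100.8 mm.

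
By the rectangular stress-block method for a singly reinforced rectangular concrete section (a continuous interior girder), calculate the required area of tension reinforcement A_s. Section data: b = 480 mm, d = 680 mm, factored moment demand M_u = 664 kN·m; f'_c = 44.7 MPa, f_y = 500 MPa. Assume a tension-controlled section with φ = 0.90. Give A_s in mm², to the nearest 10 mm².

A_s ≈ 2270 mm²

M_n = M_u/φ = 664/0.90 = 737.778 kN·m.
With M_n = 0.85 f'_c a b (d − a/2), solve the quadratic for a:
a = d − √(d² − 2M_n/(0.85 f'_c b)) = 680 − √(680² − 2 × 737.778×10⁶/(0.85 × 44.7 × 480)) = 62.35 mm.
A_s = 0.85 f'_c a b / f_y = 0.85 × 44.7 × 62.35 × 480 / 500 = 2274.2 mm².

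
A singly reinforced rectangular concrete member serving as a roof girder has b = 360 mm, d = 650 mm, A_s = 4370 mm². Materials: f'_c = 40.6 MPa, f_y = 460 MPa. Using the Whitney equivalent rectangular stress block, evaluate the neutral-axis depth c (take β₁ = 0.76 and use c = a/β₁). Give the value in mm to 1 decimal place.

c ≈ 212.9 mm

T = A_s f_y = 4370 × 460 = 2010200 N = 2010.2 kN.
Setting C = 0.85 f'_c a b equal to T: a = 2010200/(0.85 × 40.6 × 360) = 161.805 mm.
With β₁ = 0.76, c = a/β₁ = 161.805/0.76 = 212.9 mm.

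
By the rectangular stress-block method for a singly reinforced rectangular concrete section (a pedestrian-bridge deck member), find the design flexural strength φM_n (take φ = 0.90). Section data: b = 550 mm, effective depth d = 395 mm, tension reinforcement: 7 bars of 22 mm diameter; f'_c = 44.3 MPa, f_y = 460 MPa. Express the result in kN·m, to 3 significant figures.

φM_n ≈ 402 kN·m

A_s = 7 × 380 = 2660 mm².
T = A_s f_y = 2660 × 460 = 1223600 N = 1223.6 kN.
From C = T: a = T/(0.85 f'_c b) = 1223600/(0.85 × 44.3 × 550) = 59.08 mm.
M_n = T(d − a/2) = 1223.6 kN × (395 − 29.54) mm = 447.18 kN·m.
φM_n = 0.90 × 447.18 = 402.46 kN·m.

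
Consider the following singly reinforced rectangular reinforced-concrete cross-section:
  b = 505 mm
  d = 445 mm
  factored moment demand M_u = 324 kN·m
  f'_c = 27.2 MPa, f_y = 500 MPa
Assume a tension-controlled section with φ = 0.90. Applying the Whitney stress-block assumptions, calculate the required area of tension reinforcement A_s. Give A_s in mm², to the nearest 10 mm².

M_n = M_u/φ = 324/0.90 = 360 kN·m.
With M_n = 0.85 f'_c a b (d − a/2), solve the quadratic for a:
a = d − √(d² − 2M_n/(0.85 f'_c b)) = 445 − √(445² − 2 × 360×10⁶/(0.85 × 27.2 × 505)) = 75.73 mm.
A_s = 0.85 f'_c a b / f_y = 0.85 × 27.2 × 75.73 × 505 / 500 = 1768.4 mm².

A_s ≈ 1770 mm²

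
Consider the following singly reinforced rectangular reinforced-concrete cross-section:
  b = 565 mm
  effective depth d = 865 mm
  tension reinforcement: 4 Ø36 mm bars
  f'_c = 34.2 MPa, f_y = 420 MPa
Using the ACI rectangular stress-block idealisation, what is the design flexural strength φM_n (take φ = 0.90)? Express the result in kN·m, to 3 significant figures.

φM_n ≈ 1250 kN·m

A_s = 4 × 1018 = 4072 mm².
T = A_s f_y = 4072 × 420 = 1710240 N = 1710.24 kN.
From C = T: a = T/(0.85 f'_c b) = 1710240/(0.85 × 34.2 × 565) = 104.13 mm.
M_n = T(d − a/2) = 1710.24 kN × (865 − 52.065) mm = 1390.31 kN·m.
φM_n = 0.90 × 1390.31 = 1251.28 kN·m.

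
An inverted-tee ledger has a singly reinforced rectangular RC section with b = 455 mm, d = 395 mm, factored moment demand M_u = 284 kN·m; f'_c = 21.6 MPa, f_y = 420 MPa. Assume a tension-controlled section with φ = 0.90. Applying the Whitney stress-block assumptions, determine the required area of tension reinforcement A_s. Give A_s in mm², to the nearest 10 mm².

A_s ≈ 2210 mm²

M_n = M_u/φ = 284/0.90 = 315.556 kN·m.
With M_n = 0.85 f'_c a b (d − a/2), solve the quadratic for a:
a = d − √(d² − 2M_n/(0.85 f'_c b)) = 395 − √(395² − 2 × 315.556×10⁶/(0.85 × 21.6 × 455)) = 111.32 mm.
A_s = 0.85 f'_c a b / f_y = 0.85 × 21.6 × 111.32 × 455 / 420 = 2214.2 mm².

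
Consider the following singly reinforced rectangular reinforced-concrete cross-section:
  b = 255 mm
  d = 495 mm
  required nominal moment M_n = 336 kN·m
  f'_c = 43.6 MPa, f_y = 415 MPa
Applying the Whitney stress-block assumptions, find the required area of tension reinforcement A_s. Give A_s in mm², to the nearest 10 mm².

With M_n = 0.85 f'_c a b (d − a/2), solve the quadratic for a:
a = d − √(d² − 2M_n/(0.85 f'_c b)) = 495 − √(495² − 2 × 336×10⁶/(0.85 × 43.6 × 255)) = 77.97 mm.
A_s = 0.85 f'_c a b / f_y = 0.85 × 43.6 × 77.97 × 255 / 415 = 1775.5 mm².

A_s ≈ 1780 mm²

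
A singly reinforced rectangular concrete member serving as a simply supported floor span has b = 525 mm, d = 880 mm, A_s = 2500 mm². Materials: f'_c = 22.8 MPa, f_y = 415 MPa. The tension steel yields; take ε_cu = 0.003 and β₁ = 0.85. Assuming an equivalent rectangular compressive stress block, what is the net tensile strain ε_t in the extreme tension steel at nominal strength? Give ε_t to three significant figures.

ε_t ≈ 0.0190

a = A_s f_y/(0.85 f'_c b) = 101.97 mm.
β₁ = 0.85, so c = a/β₁ = 101.97/0.85 = 119.96 mm.
From the linear strain diagram with ε_cu = 0.003: ε_t = 0.003 (d − c)/c = 0.003 × (880 − 119.96)/119.96 = 0.0190.
Since ε_t ≥ 0.005, the section is tension-controlled.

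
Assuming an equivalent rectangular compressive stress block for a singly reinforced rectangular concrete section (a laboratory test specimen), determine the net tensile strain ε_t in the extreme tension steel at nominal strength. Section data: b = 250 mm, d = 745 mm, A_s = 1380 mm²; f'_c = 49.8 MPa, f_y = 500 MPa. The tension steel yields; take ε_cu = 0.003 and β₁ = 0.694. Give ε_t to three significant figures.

a = A_s f_y/(0.85 f'_c b) = 65.20 mm.
β₁ = 0.694, so c = a/β₁ = 65.20/0.694 = 93.95 mm.
From the linear strain diagram with ε_cu = 0.003: ε_t = 0.003 (d − c)/c = 0.003 × (745 − 93.95)/93.95 = 0.0208.
Since ε_t ≥ 0.005, the section is tension-controlled.

ε_t ≈ 0.0208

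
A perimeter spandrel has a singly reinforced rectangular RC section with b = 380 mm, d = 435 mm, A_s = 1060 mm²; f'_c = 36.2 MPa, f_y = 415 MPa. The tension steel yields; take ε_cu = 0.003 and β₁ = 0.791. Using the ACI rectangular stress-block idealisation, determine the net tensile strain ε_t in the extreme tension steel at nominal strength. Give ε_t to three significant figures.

a = A_s f_y/(0.85 f'_c b) = 37.62 mm.
β₁ = 0.791, so c = a/β₁ = 37.62/0.791 = 47.56 mm.
From the linear strain diagram with ε_cu = 0.003: ε_t = 0.003 (d − c)/c = 0.003 × (435 − 47.56)/47.56 = 0.0244.
Since ε_t ≥ 0.005, the section is tension-controlled.

ε_t ≈ 0.0244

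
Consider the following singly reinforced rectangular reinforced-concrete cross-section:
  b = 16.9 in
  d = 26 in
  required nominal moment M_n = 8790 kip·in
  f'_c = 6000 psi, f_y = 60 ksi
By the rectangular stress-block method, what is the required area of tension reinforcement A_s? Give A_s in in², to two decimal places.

From M_n = 0.85 f'_c a b (d − a/2):
a = d − √(d² − 2M_n/(0.85 f'_c b)) = 26 − √(26² − 2 × 8790/(0.85 × 6 × 16.9)) = 4.274 in.
A_s = 0.85 f'_c a b / f_y = 0.85 × 6 × 4.274 × 16.9 / 60 = 6.140 in².

A_s ≈ 6.14 in²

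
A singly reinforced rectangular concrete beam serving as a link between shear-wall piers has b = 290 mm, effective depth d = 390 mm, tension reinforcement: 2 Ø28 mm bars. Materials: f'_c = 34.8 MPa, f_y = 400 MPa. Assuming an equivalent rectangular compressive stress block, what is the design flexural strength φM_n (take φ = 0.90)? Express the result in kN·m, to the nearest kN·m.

φM_n ≈ 160 kN·m

A_s = 2 × 616 = 1232 mm².
T = A_s f_y = 1232 × 400 = 492800 N = 492.8 kN.
From C = T: a = T/(0.85 f'_c b) = 492800/(0.85 × 34.8 × 290) = 57.45 mm.
M_n = T(d − a/2) = 492.8 kN × (390 − 28.725) mm = 178.04 kN·m.
φM_n = 0.90 × 178.04 = 160.24 kN·m.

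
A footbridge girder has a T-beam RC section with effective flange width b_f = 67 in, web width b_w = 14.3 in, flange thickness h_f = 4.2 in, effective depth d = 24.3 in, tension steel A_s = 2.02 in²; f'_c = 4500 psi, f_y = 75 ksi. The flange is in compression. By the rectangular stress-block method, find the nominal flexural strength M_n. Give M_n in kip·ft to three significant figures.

Tension: T = A_s f_y = 2.02 × 75 = 151.5 kips.
Try a within the flange: a = T/(0.85 f'_c b_f) = 151.5/(0.85 × 4.5 × 67) = 0.591 in.
Since a = 0.591 ≤ h_f = 4.2 in, the stress block lies entirely in the flange; analyse as a rectangular beam of width b_f.
M_n = T(d − a/2) = 151.5 × (24.3 − 0.2955) = 3636.7 kip·in.
M_n = 3636.7/12 = 303.06 kip·ft.

M_n ≈ 303 kip·ft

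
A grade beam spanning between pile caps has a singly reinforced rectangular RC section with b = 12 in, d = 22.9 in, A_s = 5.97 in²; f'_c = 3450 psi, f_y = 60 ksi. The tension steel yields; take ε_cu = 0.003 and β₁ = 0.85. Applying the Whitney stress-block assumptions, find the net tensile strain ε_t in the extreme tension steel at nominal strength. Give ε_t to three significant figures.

ε_t ≈ 0.00274

a = A_s f_y/(0.85 f'_c b) = 10.179 in.
β₁ = 0.85, so c = a/β₁ = 10.179/0.85 = 11.975 in.
From the linear strain diagram with ε_cu = 0.003: ε_t = 0.003 (d − c)/c = 0.003 × (22.9 − 11.975)/11.975 = 0.00274.
ε_t < 0.004 — the section is over-reinforced for flexure under ACI limits.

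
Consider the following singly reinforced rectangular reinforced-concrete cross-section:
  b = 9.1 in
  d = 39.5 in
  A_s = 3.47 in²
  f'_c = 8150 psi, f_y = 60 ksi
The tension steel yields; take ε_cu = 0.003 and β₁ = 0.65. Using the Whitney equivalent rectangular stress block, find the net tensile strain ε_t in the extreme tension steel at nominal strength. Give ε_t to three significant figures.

a = A_s f_y/(0.85 f'_c b) = 3.303 in.
β₁ = 0.65, so c = a/β₁ = 3.303/0.65 = 5.082 in.
From the linear strain diagram with ε_cu = 0.003: ε_t = 0.003 (d − c)/c = 0.003 × (39.5 − 5.082)/5.082 = 0.0203.
Since ε_t ≥ 0.005, the section is tension-controlled.

ε_t ≈ 0.0203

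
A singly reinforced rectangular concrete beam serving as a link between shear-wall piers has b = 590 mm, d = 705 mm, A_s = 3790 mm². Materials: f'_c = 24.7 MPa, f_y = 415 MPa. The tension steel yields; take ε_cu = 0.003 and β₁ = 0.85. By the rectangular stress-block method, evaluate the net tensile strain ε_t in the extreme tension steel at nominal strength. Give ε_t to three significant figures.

a = A_s f_y/(0.85 f'_c b) = 126.98 mm.
β₁ = 0.85, so c = a/β₁ = 126.98/0.85 = 149.39 mm.
From the linear strain diagram with ε_cu = 0.003: ε_t = 0.003 (d − c)/c = 0.003 × (705 − 149.39)/149.39 = 0.0112.
Since ε_t ≥ 0.005, the section is tension-controlled.

ε_t ≈ 0.0112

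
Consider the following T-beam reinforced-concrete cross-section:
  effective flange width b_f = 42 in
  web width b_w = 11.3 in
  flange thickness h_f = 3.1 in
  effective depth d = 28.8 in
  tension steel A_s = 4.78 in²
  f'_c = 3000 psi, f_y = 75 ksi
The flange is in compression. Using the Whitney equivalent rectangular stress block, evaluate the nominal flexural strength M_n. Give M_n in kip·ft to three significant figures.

Tension: T = A_s f_y = 4.78 × 75 = 358.5 kips.
Try a within the flange: a = T/(0.85 f'_c b_f) = 358.5/(0.85 × 3 × 42) = 3.347 in.
a = 3.347 > h_f = 3.1 in: the block extends into the web. Split into flange-overhang and web parts.
C_f = 0.85 f'_c (b_f − b_w) h_f = 0.85 × 3 × (42 − 11.3) × 3.1 = 242.7 kips.
Remaining web compression depth: a_w = (T − C_f)/(0.85 f'_c b_w) = (358.5 − 242.7)/(0.85 × 3 × 11.3) = 4.019 in.
M_n = C_f(d − h_f/2) + (T − C_f)(d − a_w/2) = 242.7 × (28.8 − 1.55) + 115.8 × (28.8 − 2.0095) = 6613.6 + 3102.3 = 9715.9 kip·in.
M_n = 9715.9/12 = 809.66 kip·ft.

M_n ≈ 810 kip·ft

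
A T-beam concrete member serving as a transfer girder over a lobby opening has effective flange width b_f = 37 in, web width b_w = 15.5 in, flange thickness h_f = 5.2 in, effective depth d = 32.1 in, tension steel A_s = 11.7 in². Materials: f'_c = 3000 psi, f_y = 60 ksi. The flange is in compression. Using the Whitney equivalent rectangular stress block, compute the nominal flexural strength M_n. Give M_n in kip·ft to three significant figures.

M_n ≈ 1630 kip·ft

Tension: T = A_s f_y = 11.7 × 60 = 702 kips.
Try a within the flange: a = T/(0.85 f'_c b_f) = 702/(0.85 × 3 × 37) = 7.440 in.
a = 7.440 > h_f = 5.2 in: the block extends into the web. Split into flange-overhang and web parts.
C_f = 0.85 f'_c (b_f − b_w) h_f = 0.85 × 3 × (37 − 15.5) × 5.2 = 285.1 kips.
Remaining web compression depth: a_w = (T − C_f)/(0.85 f'_c b_w) = (702 − 285.1)/(0.85 × 3 × 15.5) = 10.548 in.
M_n = C_f(d − h_f/2) + (T − C_f)(d − a_w/2) = 285.1 × (32.1 − 2.6) + 416.9 × (32.1 − 5.274) = 8410.5 + 11183.8 = 19594.3 kip·in.
M_n = 19594.3/12 = 1632.86 kip·ft.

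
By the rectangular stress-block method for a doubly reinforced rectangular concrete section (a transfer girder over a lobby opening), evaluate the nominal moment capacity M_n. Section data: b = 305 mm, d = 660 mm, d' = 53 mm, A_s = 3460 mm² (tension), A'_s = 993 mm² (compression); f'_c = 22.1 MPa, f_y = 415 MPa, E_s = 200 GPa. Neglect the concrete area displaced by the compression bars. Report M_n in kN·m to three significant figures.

M_n ≈ 834 kN·m

Assume both tension and compression steel yield.
Net tension couple steel: A_s − A'_s = 2467 mm².
a = (A_s − A'_s) f_y / (0.85 f'_c b) = 1023805/(0.85 × 22.1 × 305) = 178.69 mm.
c = a/β₁ = 178.69/0.85 = 210.22 mm; ε'_s = 0.003(c − d')/c = 0.0022 ≥ f_y/E_s = 0.0021, so compression steel does yield.
M_n = (A_s − A'_s) f_y (d − a/2) + A'_s f_y (d − d') = [1023805 × (660 − 89.345) + 412095 × (660 − 53)] × 10⁻⁶ = 584.24 + 250.14 = 834.38 kN·m.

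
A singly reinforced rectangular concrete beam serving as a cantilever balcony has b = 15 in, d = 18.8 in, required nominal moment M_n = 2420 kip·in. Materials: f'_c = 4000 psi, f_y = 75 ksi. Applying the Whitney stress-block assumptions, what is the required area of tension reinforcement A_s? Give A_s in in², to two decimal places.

From M_n = 0.85 f'_c a b (d − a/2):
a = d − √(d² − 2M_n/(0.85 f'_c b)) = 18.8 − √(18.8² − 2 × 2420/(0.85 × 4 × 15)) = 2.721 in.
A_s = 0.85 f'_c a b / f_y = 0.85 × 4 × 2.721 × 15 / 75 = 1.850 in².

A_s ≈ 1.85 in²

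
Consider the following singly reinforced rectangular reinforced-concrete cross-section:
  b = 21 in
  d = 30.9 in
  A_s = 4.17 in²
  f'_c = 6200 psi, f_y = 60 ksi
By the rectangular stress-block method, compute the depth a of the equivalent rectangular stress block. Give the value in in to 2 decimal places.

T = A_s f_y = 4.17 × 60 = 250.2 kips.
a = T/(0.85 f'_c b) = 250.2/(0.85 × 6.2 × 21) = 2.26 in.

a ≈ 2.26 in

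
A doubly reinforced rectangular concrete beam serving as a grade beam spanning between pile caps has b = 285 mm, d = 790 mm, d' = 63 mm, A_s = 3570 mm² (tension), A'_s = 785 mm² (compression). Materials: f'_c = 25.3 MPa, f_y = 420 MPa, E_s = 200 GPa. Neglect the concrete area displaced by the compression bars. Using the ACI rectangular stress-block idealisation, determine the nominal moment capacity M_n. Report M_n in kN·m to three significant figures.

M_n ≈ 1050 kN·m

Assume both tension and compression steel yield.
Net tension couple steel: A_s − A'_s = 2785 mm².
a = (A_s − A'_s) f_y / (0.85 f'_c b) = 1169700/(0.85 × 25.3 × 285) = 190.85 mm.
c = a/β₁ = 190.85/0.85 = 224.53 mm; ε'_s = 0.003(c − d')/c = 0.0022 ≥ f_y/E_s = 0.0021, so compression steel does yield.
M_n = (A_s − A'_s) f_y (d − a/2) + A'_s f_y (d − d') = [1169700 × (790 − 95.425) + 329700 × (790 − 63)] × 10⁻⁶ = 812.44 + 239.69 = 1052.13 kN·m.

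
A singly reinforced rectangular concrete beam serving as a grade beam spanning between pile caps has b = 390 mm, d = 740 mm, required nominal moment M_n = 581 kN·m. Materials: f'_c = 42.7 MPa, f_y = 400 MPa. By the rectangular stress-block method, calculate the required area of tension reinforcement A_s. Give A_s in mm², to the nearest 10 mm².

With M_n = 0.85 f'_c a b (d − a/2), solve the quadratic for a:
a = d − √(d² − 2M_n/(0.85 f'_c b)) = 740 − √(740² − 2 × 581×10⁶/(0.85 × 42.7 × 390)) = 57.72 mm.
A_s = 0.85 f'_c a b / f_y = 0.85 × 42.7 × 57.72 × 390 / 400 = 2042.6 mm².

A_s ≈ 2040 mm²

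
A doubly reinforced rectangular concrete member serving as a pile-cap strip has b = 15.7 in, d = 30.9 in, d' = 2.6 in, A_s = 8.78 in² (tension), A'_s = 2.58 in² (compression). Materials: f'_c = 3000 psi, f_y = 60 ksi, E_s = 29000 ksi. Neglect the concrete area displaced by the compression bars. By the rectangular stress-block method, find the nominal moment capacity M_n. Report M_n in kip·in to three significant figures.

M_n ≈ 14100 kip·in

Assume both steels yield.
a = (A_s − A'_s) f_y/(0.85 f'_c b) = (8.78 − 2.58) × 60/(0.85 × 3 × 15.7) = 9.292 in.
c = a/β₁ = 9.292/0.85 = 10.932 in; ε'_s = 0.003(c − d')/c = 0.0023 ≥ ε_y = 0.0021, so the compression steel yields.
M_n = (A_s − A'_s) f_y (d − a/2) + A'_s f_y (d − d') = 372 × (30.9 − 4.646) + 154.8 × (30.9 − 2.6) = 9766.5 + 4380.8 = 14147.3 kip·in.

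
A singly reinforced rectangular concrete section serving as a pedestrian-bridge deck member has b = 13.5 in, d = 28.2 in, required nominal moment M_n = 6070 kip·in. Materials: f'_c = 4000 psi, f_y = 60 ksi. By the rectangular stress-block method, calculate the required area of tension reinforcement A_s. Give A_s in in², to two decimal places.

A_s ≈ 3.95 in²

From M_n = 0.85 f'_c a b (d − a/2):
a = d − √(d² − 2M_n/(0.85 f'_c b)) = 28.2 − √(28.2² − 2 × 6070/(0.85 × 4 × 13.5)) = 5.162 in.
A_s = 0.85 f'_c a b / f_y = 0.85 × 4 × 5.162 × 13.5 / 60 = 3.949 in².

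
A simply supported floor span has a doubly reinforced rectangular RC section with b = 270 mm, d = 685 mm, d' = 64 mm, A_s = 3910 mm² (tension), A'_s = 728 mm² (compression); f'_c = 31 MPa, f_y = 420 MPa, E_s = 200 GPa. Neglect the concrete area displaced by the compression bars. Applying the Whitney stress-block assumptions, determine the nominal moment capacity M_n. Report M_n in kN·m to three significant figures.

Assume both tension and compression steel yield.
Net tension couple steel: A_s − A'_s = 3182 mm².
a = (A_s − A'_s) f_y / (0.85 f'_c b) = 1336440/(0.85 × 31 × 270) = 187.85 mm.
c = a/β₁ = 187.85/0.829 = 226.60 mm; ε'_s = 0.003(c − d')/c = 0.0022 ≥ f_y/E_s = 0.0021, so compression steel does yield.
M_n = (A_s − A'_s) f_y (d − a/2) + A'_s f_y (d − d') = [1336440 × (685 − 93.925) + 305760 × (685 − 64)] × 10⁻⁶ = 789.94 + 189.88 = 979.82 kN·m.

M_n ≈ 980 kN·m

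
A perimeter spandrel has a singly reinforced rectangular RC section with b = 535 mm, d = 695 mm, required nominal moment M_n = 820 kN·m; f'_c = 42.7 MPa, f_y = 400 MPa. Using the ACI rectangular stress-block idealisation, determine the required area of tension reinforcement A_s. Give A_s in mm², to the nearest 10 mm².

With M_n = 0.85 f'_c a b (d − a/2), solve the quadratic for a:
a = d − √(d² − 2M_n/(0.85 f'_c b)) = 695 − √(695² − 2 × 820×10⁶/(0.85 × 42.7 × 535)) = 63.68 mm.
A_s = 0.85 f'_c a b / f_y = 0.85 × 42.7 × 63.68 × 535 / 400 = 3091.3 mm².

A_s ≈ 3090 mm²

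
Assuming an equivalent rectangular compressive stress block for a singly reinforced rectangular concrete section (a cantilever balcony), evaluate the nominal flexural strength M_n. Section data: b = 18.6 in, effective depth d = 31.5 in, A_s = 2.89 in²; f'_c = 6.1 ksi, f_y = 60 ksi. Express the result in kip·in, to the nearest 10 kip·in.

T = A_s f_y = 2.89 × 60 = 173.4 kips.
a = T/(0.85 f'_c b) = 173.4/(0.85 × 6.1 × 18.6) = 1.798 in.
M_n = T(d − a/2) = 173.4 × (31.5 − 0.899) = 5306.2 kip·in.

M_n ≈ 5310 kip·in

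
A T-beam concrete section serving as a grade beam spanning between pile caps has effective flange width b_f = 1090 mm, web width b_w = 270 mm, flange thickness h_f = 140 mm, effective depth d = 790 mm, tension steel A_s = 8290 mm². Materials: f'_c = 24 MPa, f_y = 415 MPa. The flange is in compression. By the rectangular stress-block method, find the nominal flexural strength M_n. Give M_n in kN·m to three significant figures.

M_n ≈ 2440 kN·m

Tension: T = A_s f_y = 8290 × 415 = 3440350 N.
Try a within the flange: a = T/(0.85 f'_c b_f) = 3440350/(0.85 × 24 × 1090) = 154.72 mm.
a = 154.72 > h_f = 140 mm: the block extends into the web. Split into flange-overhang and web parts.
C_f = 0.85 f'_c (b_f − b_w) h_f = 0.85 × 24 × (1090 − 270) × 140 = 2341920 N.
Remaining web compression depth: a_w = (T − C_f)/(0.85 f'_c b_w) = (3440350 − 2341920)/(0.85 × 24 × 270) = 199.42 mm.
M_n = C_f(d − h_f/2) + (T − C_f)(d − a_w/2) = 2341920 × (790 − 70) + 1098430 × (790 − 99.71) = 1686.18 + 758.24 = 2444.42 × 10⁶ N·mm.
M_n = 2444.42 kN·m.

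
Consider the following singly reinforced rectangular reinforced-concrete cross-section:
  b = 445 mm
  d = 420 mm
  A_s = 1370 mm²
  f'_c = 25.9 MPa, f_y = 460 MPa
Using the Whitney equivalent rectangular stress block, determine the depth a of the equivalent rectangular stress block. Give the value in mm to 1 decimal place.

a ≈ 64.3 mm

T = A_s f_y = 1370 × 460 = 630200 N = 630.2 kN.
Setting C = 0.85 f'_c a b equal to T: a = 630200/(0.85 × 25.9 × 445) = 64.3 mm.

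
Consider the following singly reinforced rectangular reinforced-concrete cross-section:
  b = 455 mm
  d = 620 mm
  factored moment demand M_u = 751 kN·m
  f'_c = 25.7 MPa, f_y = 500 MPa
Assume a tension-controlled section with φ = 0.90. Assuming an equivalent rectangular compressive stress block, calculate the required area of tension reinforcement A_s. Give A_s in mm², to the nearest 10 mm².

M_n = M_u/φ = 751/0.90 = 834.444 kN·m.
With M_n = 0.85 f'_c a b (d − a/2), solve the quadratic for a:
a = d − √(d² − 2M_n/(0.85 f'_c b)) = 620 − √(620² − 2 × 834.444×10⁶/(0.85 × 25.7 × 455)) = 154.71 mm.
A_s = 0.85 f'_c a b / f_y = 0.85 × 25.7 × 154.71 × 455 / 500 = 3075.5 mm².

A_s ≈ 3080 mm²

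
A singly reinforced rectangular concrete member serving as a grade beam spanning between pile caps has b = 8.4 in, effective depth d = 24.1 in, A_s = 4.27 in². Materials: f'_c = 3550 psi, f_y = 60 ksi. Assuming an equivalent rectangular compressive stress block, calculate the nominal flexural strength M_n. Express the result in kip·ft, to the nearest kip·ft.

T = A_s f_y = 4.27 × 60 = 256.2 kips.
a = T/(0.85 f'_c b) = 256.2/(0.85 × 3.55 × 8.4) = 10.108 in.
M_n = T(d − a/2) = 256.2 × (24.1 − 5.054) = 4879.6 kip·in = 4879.6/12 = 406.63 kip·ft.

M_n ≈ 407 kip·ft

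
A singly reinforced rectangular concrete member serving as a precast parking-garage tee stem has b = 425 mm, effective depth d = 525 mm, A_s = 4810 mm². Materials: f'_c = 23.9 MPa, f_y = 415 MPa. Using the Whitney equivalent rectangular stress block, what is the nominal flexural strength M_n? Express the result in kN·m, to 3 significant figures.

M_n ≈ 817 kN·m

T = A_s f_y = 4810 × 415 = 1996150 N = 1996.15 kN.
From C = T: a = T/(0.85 f'_c b) = 1996150/(0.85 × 23.9 × 425) = 231.20 mm.
M_n = T(d − a/2) = 1996.15 kN × (525 − 115.6) mm = 817.22 kN·m.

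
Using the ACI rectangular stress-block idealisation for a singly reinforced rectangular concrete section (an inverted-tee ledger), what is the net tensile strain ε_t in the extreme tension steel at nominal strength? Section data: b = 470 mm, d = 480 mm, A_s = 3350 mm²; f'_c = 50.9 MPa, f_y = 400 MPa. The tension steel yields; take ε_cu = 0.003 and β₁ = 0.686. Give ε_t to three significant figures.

a = A_s f_y/(0.85 f'_c b) = 65.90 mm.
β₁ = 0.686, so c = a/β₁ = 65.90/0.686 = 96.06 mm.
From the linear strain diagram with ε_cu = 0.003: ε_t = 0.003 (d − c)/c = 0.003 × (480 − 96.06)/96.06 = 0.0120.
Since ε_t ≥ 0.005, the section is tension-controlled.

ε_t ≈ 0.0120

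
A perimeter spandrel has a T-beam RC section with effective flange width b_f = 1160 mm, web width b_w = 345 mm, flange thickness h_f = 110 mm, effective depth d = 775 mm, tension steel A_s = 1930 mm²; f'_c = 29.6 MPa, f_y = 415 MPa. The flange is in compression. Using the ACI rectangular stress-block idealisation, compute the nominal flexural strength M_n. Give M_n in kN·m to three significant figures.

Tension: T = A_s f_y = 1930 × 415 = 800950 N.
Try a within the flange: a = T/(0.85 f'_c b_f) = 800950/(0.85 × 29.6 × 1160) = 27.44 mm.
Since a = 27.44 ≤ h_f = 110 mm, the stress block lies entirely in the flange; analyse as a rectangular beam of width b_f.
M_n = T(d − a/2) = 800950 × (775 − 13.72) = 609.75 × 10⁶ N·mm.
M_n = 609.75 kN·m.

M_n ≈ 610 kN·m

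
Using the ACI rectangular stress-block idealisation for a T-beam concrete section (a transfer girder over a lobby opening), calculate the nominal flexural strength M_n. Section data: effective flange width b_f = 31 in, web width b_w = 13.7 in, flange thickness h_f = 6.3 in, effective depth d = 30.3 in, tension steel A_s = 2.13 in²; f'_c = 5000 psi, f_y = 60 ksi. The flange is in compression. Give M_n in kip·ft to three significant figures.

Tension: T = A_s f_y = 2.13 × 60 = 127.8 kips.
Try a within the flange: a = T/(0.85 f'_c b_f) = 127.8/(0.85 × 5 × 31) = 0.970 in.
Since a = 0.970 ≤ h_f = 6.3 in, the stress block lies entirely in the flange; analyse as a rectangular beam of width b_f.
M_n = T(d − a/2) = 127.8 × (30.3 − 0.485) = 3810.4 kip·in.
M_n = 3810.4/12 = 317.53 kip·ft.

M_n ≈ 318 kip·ft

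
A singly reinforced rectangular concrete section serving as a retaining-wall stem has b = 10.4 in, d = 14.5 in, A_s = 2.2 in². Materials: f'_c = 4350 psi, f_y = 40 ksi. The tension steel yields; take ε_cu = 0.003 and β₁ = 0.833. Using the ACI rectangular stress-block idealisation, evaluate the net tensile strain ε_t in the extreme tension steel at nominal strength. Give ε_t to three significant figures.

ε_t ≈ 0.0128

a = A_s f_y/(0.85 f'_c b) = 2.288 in.
β₁ = 0.833, so c = a/β₁ = 2.288/0.833 = 2.747 in.
From the linear strain diagram with ε_cu = 0.003: ε_t = 0.003 (d − c)/c = 0.003 × (14.5 − 2.747)/2.747 = 0.0128.
Since ε_t ≥ 0.005, the section is tension-controlled.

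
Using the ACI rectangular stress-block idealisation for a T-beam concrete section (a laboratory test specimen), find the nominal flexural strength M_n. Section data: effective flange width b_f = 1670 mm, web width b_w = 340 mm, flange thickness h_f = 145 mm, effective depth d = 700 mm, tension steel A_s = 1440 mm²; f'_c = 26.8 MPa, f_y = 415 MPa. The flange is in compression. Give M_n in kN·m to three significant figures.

Tension: T = A_s f_y = 1440 × 415 = 597600 N.
Try a within the flange: a = T/(0.85 f'_c b_f) = 597600/(0.85 × 26.8 × 1670) = 15.71 mm.
Since a = 15.71 ≤ h_f = 145 mm, the stress block lies entirely in the flange; analyse as a rectangular beam of width b_f.
M_n = T(d − a/2) = 597600 × (700 − 7.855) = 413.63 × 10⁶ N·mm.
M_n = 413.63 kN·m.

M_n ≈ 414 kN·m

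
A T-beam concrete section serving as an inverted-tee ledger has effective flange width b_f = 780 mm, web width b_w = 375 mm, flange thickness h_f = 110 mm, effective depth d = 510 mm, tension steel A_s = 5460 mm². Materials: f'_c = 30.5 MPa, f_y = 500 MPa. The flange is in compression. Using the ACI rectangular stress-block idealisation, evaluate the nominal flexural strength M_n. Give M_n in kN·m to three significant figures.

Tension: T = A_s f_y = 5460 × 500 = 2730000 N.
Try a within the flange: a = T/(0.85 f'_c b_f) = 2730000/(0.85 × 30.5 × 780) = 135.00 mm.
a = 135.00 > h_f = 110 mm: the block extends into the web. Split into flange-overhang and web parts.
C_f = 0.85 f'_c (b_f − b_w) h_f = 0.85 × 30.5 × (780 − 375) × 110 = 1154959 N.
Remaining web compression depth: a_w = (T − C_f)/(0.85 f'_c b_w) = (2730000 − 1154959)/(0.85 × 30.5 × 375) = 162.01 mm.
M_n = C_f(d − h_f/2) + (T − C_f)(d − a_w/2) = 1154959 × (510 − 55) + 1575041 × (510 − 81.005) = 525.51 + 675.68 = 1201.19 × 10⁶ N·mm.
M_n = 1201.19 kN·m.

M_n ≈ 1200 kN·m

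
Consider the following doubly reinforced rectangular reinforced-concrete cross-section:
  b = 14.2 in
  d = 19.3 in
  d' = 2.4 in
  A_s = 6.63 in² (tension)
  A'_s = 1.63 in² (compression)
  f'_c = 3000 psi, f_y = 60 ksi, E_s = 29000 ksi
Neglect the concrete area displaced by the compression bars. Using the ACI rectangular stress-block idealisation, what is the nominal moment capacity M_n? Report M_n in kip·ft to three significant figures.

M_n ≈ 517 kip·ft

Assume both steels yield.
a = (A_s − A'_s) f_y/(0.85 f'_c b) = (6.63 − 1.63) × 60/(0.85 × 3 × 14.2) = 8.285 in.
c = a/β₁ = 8.285/0.85 = 9.747 in; ε'_s = 0.003(c − d')/c = 0.0023 ≥ ε_y = 0.0021, so the compression steel yields.
M_n = (A_s − A'_s) f_y (d − a/2) + A'_s f_y (d − d') = 300 × (19.3 − 4.1425) + 97.8 × (19.3 − 2.4) = 4547.3 + 1652.8 = 6200.1 kip·in = 6200.1/12 = 516.68 kip·ft.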